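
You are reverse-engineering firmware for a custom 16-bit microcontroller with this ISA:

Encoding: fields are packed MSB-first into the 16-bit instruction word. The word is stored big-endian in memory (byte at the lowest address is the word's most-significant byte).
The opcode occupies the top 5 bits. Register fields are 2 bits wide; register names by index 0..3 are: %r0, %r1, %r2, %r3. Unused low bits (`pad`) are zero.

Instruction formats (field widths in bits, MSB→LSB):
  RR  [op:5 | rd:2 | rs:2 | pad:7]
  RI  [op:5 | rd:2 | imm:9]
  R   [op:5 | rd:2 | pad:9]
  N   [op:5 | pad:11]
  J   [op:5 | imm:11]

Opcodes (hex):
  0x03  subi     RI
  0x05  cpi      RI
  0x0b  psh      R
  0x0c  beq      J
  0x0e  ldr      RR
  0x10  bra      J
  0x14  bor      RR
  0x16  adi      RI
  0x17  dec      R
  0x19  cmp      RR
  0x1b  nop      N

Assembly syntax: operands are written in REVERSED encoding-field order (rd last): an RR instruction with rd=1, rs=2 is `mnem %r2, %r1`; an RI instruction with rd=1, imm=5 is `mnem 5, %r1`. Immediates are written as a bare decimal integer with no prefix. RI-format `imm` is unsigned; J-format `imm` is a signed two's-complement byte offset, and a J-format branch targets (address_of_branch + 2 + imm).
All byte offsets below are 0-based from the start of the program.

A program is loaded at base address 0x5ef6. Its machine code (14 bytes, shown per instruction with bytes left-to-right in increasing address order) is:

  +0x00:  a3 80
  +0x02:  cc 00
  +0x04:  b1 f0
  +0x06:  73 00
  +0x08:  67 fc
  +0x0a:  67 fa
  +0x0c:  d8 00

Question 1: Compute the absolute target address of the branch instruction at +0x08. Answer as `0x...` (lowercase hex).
+0x08: 67 fc ⇒ word 0x67fc (big)
  opcode bits[15:11]=0xc: beq/J
  imm: (w>>0)&0x7ff=0x7fc (s11→-4) → -4
  target = base 0x5ef6 + off 0x08 + 2 + imm -4 = 0x5efc

0x5efc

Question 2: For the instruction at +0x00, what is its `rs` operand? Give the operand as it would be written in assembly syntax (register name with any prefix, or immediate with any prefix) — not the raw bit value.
%r3

@+00  big-endian(a3 80) = 0xa380
  opcode bits[15:11]=0x14: bor/RR
  rd: (w>>9)&0x3=0x1 → %r1
  rs: (w>>7)&0x3=0x3 → %r3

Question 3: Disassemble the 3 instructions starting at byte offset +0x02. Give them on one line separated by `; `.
@+02  big-endian(cc 00) = 0xcc00
  top 5b → 0x19 → cmp [RR]
  rd@[10:9]=0x2 ⇒ %r2
  rs@[8:7]=0x0 ⇒ %r0
@+04  big-endian(b1 f0) = 0xb1f0
  top 5b → 0x16 → adi [RI]
  rd@[10:9]=0x0 ⇒ %r0
  imm@[8:0]=0x1f0 ⇒ 496
@+06  big-endian(73 00) = 0x7300
  top 5b → 0xe → ldr [RR]
  rd@[10:9]=0x1 ⇒ %r1
  rs@[8:7]=0x2 ⇒ %r2

cmp %r0, %r2; adi 496, %r0; ldr %r2, %r1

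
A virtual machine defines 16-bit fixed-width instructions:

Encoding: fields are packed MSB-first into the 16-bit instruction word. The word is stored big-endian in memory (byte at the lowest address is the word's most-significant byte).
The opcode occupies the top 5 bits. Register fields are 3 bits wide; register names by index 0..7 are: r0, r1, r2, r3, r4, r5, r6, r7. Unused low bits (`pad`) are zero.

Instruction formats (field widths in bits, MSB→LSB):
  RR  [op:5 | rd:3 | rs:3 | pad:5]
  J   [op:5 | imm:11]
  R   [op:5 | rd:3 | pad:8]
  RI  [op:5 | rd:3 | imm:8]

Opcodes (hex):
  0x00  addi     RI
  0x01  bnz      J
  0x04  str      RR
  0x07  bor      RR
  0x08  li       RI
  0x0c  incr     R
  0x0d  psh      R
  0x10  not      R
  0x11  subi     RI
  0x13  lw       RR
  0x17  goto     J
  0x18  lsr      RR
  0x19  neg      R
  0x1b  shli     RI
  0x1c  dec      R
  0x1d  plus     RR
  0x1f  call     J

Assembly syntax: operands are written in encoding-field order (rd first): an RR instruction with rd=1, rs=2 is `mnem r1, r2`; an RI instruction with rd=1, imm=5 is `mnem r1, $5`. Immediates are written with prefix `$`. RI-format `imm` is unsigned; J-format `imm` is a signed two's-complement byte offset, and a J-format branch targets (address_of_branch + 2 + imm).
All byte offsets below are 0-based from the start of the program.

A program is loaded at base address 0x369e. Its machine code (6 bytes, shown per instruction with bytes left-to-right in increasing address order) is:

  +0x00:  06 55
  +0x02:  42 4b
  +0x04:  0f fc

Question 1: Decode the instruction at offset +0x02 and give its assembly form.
[02] 42 4b → 0x424b
  op=0x424b>>11=0x8 ⇒ li (RI)
  [10:8] rd=2 = r2
  [7:0] imm=75 = $75

li r2, $75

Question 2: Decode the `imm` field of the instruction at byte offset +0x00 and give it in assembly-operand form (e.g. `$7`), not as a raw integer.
+0x00: 06 55 ⇒ word 0x0655 (big)
  opcode bits[15:11]=0x0: addi/RI
  [10:8] rd=6 = r6
  [7:0] imm=85 = $85

$85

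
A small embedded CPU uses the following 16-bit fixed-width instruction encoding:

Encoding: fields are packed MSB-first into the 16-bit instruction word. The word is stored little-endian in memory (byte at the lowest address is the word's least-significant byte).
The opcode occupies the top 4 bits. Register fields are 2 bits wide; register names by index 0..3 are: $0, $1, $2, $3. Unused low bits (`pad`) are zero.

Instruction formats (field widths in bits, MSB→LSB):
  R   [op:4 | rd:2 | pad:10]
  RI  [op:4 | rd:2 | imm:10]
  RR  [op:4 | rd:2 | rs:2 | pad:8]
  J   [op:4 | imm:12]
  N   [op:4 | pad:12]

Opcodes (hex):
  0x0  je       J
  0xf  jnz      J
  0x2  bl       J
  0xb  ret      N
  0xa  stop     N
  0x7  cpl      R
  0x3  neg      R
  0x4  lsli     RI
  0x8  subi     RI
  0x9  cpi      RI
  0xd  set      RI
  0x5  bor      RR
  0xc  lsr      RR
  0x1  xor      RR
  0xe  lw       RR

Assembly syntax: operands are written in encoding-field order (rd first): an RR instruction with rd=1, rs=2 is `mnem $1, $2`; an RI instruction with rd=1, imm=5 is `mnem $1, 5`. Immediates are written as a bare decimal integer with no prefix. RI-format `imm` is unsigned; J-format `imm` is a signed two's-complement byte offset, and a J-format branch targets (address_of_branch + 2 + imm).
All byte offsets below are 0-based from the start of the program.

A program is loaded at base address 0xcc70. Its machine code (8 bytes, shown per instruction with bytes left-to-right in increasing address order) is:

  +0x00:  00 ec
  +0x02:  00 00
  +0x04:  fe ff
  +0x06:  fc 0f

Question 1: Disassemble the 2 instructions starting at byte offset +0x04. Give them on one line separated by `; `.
off 0x04: read fe ff as little → 0xfffe
  op=0xfffe>>12=0xf ⇒ jnz (J)
  imm@[11:0]=0xffe (s12→-2) ⇒ -2
off 0x06: read fc 0f as little → 0x0ffc
  op=0x0ffc>>12=0x0 ⇒ je (J)
  imm@[11:0]=0xffc (s12→-4) ⇒ -4

jnz -2; je -4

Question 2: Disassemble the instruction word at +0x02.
+0x02: 00 00 ⇒ word 0x0000 (little)
  top 4b → 0x0 → je [J]
  imm@[11:0]=0x0 ⇒ 0

je 0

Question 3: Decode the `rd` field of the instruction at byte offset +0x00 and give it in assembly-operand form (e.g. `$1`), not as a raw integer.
+0x00: 00 ec ⇒ word 0xec00 (little)
  top 4b → 0xe → lw [RR]
  rd@[11:10]=0x3 ⇒ $3
  rs@[9:8]=0x0 ⇒ $0

$3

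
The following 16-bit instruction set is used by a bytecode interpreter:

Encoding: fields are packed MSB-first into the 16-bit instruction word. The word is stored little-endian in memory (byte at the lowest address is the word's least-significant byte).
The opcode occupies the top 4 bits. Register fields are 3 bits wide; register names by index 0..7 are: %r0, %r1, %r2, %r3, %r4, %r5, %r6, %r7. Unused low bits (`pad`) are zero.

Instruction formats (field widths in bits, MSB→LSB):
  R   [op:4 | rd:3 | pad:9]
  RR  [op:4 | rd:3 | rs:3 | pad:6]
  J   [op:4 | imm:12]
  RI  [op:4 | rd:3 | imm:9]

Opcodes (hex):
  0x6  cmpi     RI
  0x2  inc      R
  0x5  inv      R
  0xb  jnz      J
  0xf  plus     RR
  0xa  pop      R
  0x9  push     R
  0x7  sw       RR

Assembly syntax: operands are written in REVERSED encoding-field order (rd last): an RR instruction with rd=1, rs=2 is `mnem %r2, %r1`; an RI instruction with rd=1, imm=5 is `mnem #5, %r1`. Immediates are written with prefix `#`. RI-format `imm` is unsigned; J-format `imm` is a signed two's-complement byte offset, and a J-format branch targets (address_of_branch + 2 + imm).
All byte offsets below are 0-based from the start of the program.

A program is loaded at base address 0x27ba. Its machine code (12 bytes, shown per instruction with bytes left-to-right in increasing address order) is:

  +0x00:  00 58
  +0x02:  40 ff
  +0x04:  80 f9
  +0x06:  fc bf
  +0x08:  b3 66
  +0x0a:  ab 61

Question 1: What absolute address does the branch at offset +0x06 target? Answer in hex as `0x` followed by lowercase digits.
[06] fc bf → 0xbffc
  opcode bits[15:12]=0xb: jnz/J
  imm@[11:0]=0xffc (s12→-4) ⇒ #-4
  target = base 0x27ba + off 0x06 + 2 + imm -4 = 0x27be

0x27be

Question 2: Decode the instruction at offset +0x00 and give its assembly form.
@+00  little-endian(00 58) = 0x5800
  top 4b → 0x5 → inv [R]
  rd: (w>>9)&0x7=0x4 → %r4

inv %r4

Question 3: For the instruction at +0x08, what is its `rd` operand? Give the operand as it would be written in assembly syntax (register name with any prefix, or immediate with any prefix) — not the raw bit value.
[08] b3 66 → 0x66b3
  top 4b → 0x6 → cmpi [RI]
  rd@[11:9]=0x3 ⇒ %r3
  imm@[8:0]=0xb3 ⇒ #179

%r3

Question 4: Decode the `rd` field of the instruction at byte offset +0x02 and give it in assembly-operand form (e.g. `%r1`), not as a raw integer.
+0x02: 40 ff ⇒ word 0xff40 (little)
  op=0xff40>>12=0xf ⇒ plus (RR)
  rd@[11:9]=0x7 ⇒ %r7
  rs@[8:6]=0x5 ⇒ %r5

%r7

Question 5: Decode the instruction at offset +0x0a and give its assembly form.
@+0a  little-endian(ab 61) = 0x61ab
  opcode bits[15:12]=0x6: cmpi/RI
  rd: (w>>9)&0x7=0x0 → %r0
  imm: (w>>0)&0x1ff=0x1ab → #427

cmpi #427, %r0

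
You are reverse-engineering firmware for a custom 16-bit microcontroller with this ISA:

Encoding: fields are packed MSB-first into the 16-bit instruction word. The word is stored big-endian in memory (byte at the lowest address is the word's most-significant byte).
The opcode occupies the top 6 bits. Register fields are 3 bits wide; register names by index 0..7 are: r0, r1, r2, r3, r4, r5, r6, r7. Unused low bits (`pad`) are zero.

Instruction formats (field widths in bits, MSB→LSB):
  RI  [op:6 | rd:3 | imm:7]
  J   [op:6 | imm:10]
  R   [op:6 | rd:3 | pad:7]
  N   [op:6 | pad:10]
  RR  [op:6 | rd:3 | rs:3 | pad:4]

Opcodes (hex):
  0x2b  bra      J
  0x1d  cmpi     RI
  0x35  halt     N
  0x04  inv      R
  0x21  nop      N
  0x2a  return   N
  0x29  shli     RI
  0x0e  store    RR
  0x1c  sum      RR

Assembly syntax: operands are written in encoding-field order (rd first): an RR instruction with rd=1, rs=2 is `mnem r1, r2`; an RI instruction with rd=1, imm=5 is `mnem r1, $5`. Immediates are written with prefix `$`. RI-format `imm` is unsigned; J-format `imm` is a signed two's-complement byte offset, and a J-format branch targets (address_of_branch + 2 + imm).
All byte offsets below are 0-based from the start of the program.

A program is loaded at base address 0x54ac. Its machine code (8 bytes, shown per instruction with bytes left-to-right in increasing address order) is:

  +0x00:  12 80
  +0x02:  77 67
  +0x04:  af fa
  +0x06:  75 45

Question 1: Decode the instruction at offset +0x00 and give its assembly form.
inv r5

[00] 12 80 → 0x1280
  opcode bits[15:10]=0x4: inv/R
  [9:7] rd=5 = r5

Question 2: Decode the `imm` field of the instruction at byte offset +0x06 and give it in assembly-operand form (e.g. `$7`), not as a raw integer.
@+06  big-endian(75 45) = 0x7545
  top 6b → 0x1d → cmpi [RI]
  rd@[9:7]=0x2 ⇒ r2
  imm@[6:0]=0x45 ⇒ $69

$69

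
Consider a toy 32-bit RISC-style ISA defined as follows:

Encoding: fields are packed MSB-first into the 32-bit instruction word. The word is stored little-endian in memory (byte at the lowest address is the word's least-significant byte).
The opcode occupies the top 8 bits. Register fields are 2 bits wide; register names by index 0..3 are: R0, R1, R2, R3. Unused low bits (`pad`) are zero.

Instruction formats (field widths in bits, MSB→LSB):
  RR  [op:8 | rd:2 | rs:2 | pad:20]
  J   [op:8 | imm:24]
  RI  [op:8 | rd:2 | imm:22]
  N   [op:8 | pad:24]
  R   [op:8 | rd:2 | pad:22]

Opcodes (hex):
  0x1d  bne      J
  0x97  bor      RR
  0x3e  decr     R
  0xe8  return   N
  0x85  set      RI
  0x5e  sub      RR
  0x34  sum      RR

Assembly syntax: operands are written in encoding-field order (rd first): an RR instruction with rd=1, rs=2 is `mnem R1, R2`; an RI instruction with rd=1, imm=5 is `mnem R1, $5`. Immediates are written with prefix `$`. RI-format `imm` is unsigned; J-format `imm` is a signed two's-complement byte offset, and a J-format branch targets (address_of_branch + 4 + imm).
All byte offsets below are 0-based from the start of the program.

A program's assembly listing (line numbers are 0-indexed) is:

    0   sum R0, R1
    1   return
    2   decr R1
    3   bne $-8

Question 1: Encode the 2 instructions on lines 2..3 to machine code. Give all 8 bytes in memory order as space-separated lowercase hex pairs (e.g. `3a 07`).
2. decr fields op=0x3e:8|rd=1:2|pad=0:22 → word 3e400000h → 00 00 40 3e
3. bne fields op=0x1d:8|imm=-8:24 → word 1dfffff8h → f8 ff ff 1d

00 00 40 3e f8 ff ff 1d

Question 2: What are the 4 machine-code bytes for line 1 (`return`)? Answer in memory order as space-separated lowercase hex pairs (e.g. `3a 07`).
00 00 00 e8

L1: return op=0xe8:8|pad=0:24 ⇒ 0xe8000000 ⇒ little 00 00 00 e8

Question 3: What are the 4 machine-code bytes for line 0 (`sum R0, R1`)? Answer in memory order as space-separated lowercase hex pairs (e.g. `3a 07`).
00 00 10 34

L0: sum op=0x34:8|rd=0:2|rs=1:2|pad=0:20 ⇒ 0x34100000 ⇒ little 00 00 10 34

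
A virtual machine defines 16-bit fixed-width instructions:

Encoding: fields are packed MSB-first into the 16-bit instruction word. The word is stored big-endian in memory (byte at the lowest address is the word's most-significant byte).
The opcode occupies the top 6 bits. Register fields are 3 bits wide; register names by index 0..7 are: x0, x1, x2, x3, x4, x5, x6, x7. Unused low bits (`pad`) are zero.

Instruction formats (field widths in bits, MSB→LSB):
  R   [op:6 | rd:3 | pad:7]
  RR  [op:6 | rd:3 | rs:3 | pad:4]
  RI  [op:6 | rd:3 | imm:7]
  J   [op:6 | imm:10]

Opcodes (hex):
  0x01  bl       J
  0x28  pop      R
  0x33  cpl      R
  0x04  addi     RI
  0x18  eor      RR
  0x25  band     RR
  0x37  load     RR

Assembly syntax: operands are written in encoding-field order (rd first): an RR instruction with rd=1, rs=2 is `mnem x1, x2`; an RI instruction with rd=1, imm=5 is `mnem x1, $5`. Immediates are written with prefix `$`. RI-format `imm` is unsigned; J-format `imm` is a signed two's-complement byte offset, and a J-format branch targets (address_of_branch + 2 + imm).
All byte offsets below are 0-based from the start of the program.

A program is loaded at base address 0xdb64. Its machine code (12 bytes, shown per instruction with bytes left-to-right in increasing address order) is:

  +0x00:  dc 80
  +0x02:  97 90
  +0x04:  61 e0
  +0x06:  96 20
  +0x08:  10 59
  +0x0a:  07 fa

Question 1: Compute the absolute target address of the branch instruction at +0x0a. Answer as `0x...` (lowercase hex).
0xdb6a

[0a] 07 fa → 0x07fa
  top 6b → 0x1 → bl [J]
  imm: (w>>0)&0x3ff=0x3fa (s10→-6) → $-6
  target = base 0xdb64 + off 0x0a + 2 + imm -6 = 0xdb6a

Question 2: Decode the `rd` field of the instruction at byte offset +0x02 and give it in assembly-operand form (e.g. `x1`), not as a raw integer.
x7

@+02  big-endian(97 90) = 0x9790
  opcode bits[15:10]=0x25: band/RR
  rd@[9:7]=0x7 ⇒ x7
  rs@[6:4]=0x1 ⇒ x1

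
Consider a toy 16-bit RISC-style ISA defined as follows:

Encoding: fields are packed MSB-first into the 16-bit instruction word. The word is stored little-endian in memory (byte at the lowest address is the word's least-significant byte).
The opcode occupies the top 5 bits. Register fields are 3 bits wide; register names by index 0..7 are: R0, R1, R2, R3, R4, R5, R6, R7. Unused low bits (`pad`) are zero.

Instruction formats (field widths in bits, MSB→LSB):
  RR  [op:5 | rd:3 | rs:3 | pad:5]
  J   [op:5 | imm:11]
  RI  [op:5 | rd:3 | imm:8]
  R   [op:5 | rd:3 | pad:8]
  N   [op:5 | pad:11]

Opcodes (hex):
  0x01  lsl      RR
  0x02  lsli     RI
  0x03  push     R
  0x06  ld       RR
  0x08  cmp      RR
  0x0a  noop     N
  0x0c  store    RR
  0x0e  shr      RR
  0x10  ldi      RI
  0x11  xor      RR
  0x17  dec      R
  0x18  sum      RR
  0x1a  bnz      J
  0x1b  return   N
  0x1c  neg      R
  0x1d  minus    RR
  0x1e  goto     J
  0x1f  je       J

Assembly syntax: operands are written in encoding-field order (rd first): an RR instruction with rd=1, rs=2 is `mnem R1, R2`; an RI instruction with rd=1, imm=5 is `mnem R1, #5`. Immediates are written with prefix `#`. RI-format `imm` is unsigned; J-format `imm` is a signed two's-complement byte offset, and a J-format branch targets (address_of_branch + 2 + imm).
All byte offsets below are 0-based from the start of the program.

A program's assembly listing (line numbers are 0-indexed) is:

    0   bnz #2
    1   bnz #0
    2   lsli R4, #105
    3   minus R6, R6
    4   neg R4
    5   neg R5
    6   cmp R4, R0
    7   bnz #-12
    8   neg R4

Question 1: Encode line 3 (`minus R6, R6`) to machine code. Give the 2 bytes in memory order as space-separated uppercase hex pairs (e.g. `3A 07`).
L3: minus op=0x1d:5|rd=6:3|rs=6:3|pad=0:5 ⇒ 0xeec0 ⇒ little c0 ee

C0 EE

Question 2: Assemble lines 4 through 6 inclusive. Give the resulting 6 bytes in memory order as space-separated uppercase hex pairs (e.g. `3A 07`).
L4: neg op=0x1c:5|rd=4:3|pad=0:8 ⇒ 0xe400 ⇒ little 00 e4
L5: neg op=0x1c:5|rd=5:3|pad=0:8 ⇒ 0xe500 ⇒ little 00 e5
L6: cmp op=0x8:5|rd=4:3|rs=0:3|pad=0:5 ⇒ 0x4400 ⇒ little 00 44

00 E4 00 E5 00 44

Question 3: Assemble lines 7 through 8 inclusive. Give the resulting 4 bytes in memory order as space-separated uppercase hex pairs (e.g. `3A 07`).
F4 D7 00 E4

7. bnz fields op=0x1a:5|imm=-12:11 → word d7f4h → f4 d7
8. neg fields op=0x1c:5|rd=4:3|pad=0:8 → word e400h → 00 e4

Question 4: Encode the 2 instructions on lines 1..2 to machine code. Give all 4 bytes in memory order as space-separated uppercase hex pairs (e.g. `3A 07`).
00 D0 69 14

line 1 (bnz): pack op=0x1a:5|imm=0:11 = 0xd000; little→ 00 d0
line 2 (lsli): pack op=0x2:5|rd=4:3|imm=105:8 = 0x1469; little→ 69 14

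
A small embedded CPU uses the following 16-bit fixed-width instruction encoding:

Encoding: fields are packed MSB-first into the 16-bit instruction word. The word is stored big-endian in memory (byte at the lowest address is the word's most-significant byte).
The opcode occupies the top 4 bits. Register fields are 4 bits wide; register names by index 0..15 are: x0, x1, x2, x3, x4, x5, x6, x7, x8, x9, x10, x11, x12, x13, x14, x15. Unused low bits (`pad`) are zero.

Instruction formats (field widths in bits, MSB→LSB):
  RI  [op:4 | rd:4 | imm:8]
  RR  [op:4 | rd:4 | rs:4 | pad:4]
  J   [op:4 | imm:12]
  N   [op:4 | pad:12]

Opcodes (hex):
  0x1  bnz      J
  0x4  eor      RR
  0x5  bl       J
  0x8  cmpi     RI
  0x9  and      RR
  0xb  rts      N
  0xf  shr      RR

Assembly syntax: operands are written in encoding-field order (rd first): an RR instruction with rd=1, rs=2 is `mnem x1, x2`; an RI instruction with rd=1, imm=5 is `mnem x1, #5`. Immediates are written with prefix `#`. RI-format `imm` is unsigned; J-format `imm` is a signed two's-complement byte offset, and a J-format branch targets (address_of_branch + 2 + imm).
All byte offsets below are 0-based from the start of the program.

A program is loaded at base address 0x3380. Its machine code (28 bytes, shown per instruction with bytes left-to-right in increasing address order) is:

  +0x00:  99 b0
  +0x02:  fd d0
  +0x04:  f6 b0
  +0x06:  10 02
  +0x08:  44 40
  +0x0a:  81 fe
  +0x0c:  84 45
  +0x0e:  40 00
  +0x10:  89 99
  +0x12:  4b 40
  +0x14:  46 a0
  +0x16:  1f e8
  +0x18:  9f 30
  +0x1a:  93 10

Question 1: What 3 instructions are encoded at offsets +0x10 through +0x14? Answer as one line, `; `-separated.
cmpi x9, #153; eor x11, x4; eor x6, x10

+0x10: 89 99 ⇒ word 0x8999 (big)
  top 4b → 0x8 → cmpi [RI]
  rd@[11:8]=0x9 ⇒ x9
  imm@[7:0]=0x99 ⇒ #153
+0x12: 4b 40 ⇒ word 0x4b40 (big)
  top 4b → 0x4 → eor [RR]
  rd@[11:8]=0xb ⇒ x11
  rs@[7:4]=0x4 ⇒ x4
+0x14: 46 a0 ⇒ word 0x46a0 (big)
  top 4b → 0x4 → eor [RR]
  rd@[11:8]=0x6 ⇒ x6
  rs@[7:4]=0xa ⇒ x10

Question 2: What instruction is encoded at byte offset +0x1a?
+0x1a: 93 10 ⇒ word 0x9310 (big)
  top 4b → 0x9 → and [RR]
  rd@[11:8]=0x3 ⇒ x3
  rs@[7:4]=0x1 ⇒ x1

and x3, x1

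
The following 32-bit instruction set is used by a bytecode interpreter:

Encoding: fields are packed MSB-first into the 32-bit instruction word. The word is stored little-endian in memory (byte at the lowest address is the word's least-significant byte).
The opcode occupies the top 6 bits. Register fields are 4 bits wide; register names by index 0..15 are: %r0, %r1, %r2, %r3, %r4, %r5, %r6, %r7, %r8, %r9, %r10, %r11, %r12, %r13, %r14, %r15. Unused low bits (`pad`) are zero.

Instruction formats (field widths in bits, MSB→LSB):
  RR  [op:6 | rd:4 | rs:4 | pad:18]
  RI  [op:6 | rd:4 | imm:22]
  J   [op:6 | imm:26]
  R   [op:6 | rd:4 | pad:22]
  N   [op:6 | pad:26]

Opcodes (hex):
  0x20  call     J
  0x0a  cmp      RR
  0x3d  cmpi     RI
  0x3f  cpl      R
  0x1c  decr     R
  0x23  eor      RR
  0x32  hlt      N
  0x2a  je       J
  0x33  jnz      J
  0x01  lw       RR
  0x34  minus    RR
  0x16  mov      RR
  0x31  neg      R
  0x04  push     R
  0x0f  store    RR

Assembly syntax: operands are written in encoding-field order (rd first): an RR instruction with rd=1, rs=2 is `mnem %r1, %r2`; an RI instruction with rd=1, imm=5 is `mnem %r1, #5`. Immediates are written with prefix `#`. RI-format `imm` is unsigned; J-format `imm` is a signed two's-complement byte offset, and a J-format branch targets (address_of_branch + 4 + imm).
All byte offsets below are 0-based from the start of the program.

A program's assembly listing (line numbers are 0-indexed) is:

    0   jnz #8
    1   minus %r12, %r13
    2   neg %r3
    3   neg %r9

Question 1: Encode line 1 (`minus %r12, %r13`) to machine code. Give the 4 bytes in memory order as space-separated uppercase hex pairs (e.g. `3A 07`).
L1: minus op=0x34:6|rd=12:4|rs=13:4|pad=0:18 ⇒ 0xd3340000 ⇒ little 00 00 34 d3

00 00 34 D3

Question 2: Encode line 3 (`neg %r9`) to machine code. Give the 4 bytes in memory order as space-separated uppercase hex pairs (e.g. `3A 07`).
00 00 40 C6

line 3 (neg): pack op=0x31:6|rd=9:4|pad=0:22 = 0xc6400000; little→ 00 00 40 c6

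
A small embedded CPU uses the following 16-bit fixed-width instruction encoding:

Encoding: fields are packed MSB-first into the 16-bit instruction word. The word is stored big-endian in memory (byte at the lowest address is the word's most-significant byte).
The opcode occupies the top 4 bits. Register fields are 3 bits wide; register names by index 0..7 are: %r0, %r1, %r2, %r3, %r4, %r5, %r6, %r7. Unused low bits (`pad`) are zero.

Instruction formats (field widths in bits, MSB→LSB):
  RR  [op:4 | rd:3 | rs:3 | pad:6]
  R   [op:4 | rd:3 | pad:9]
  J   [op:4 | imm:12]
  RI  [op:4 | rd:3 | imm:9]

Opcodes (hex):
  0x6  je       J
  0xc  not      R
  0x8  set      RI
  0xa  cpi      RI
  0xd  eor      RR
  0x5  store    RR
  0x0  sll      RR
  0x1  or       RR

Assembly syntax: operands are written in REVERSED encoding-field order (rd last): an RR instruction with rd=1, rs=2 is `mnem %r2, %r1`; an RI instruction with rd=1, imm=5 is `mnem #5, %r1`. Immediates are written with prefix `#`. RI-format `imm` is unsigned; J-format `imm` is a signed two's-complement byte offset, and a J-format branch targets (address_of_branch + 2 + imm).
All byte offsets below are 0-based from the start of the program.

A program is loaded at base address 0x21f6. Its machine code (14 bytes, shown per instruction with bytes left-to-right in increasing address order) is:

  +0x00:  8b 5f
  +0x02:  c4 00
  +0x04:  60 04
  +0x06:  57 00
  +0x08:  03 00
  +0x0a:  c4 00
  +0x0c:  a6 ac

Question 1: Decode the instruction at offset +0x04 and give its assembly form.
je #4

[04] 60 04 → 0x6004
  top 4b → 0x6 → je [J]
  imm@[11:0]=0x4 ⇒ #4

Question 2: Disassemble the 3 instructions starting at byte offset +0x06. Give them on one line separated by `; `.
off 0x06: read 57 00 as big → 0x5700
  top 4b → 0x5 → store [RR]
  rd: (w>>9)&0x7=0x3 → %r3
  rs: (w>>6)&0x7=0x4 → %r4
off 0x08: read 03 00 as big → 0x0300
  top 4b → 0x0 → sll [RR]
  rd: (w>>9)&0x7=0x1 → %r1
  rs: (w>>6)&0x7=0x4 → %r4
off 0x0a: read c4 00 as big → 0xc400
  top 4b → 0xc → not [R]
  rd: (w>>9)&0x7=0x2 → %r2

store %r4, %r3; sll %r4, %r1; not %r2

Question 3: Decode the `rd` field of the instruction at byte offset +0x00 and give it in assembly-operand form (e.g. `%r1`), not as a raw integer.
%r5

+0x00: 8b 5f ⇒ word 0x8b5f (big)
  op=0x8b5f>>12=0x8 ⇒ set (RI)
  [11:9] rd=5 = %r5
  [8:0] imm=351 = #351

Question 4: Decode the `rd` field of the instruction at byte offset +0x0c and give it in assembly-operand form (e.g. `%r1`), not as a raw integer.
off 0x0c: read a6 ac as big → 0xa6ac
  top 4b → 0xa → cpi [RI]
  rd@[11:9]=0x3 ⇒ %r3
  imm@[8:0]=0xac ⇒ #172

%r3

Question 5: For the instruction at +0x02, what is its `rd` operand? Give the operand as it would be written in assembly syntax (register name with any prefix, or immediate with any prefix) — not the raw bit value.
off 0x02: read c4 00 as big → 0xc400
  opcode bits[15:12]=0xc: not/R
  rd@[11:9]=0x2 ⇒ %r2

%r2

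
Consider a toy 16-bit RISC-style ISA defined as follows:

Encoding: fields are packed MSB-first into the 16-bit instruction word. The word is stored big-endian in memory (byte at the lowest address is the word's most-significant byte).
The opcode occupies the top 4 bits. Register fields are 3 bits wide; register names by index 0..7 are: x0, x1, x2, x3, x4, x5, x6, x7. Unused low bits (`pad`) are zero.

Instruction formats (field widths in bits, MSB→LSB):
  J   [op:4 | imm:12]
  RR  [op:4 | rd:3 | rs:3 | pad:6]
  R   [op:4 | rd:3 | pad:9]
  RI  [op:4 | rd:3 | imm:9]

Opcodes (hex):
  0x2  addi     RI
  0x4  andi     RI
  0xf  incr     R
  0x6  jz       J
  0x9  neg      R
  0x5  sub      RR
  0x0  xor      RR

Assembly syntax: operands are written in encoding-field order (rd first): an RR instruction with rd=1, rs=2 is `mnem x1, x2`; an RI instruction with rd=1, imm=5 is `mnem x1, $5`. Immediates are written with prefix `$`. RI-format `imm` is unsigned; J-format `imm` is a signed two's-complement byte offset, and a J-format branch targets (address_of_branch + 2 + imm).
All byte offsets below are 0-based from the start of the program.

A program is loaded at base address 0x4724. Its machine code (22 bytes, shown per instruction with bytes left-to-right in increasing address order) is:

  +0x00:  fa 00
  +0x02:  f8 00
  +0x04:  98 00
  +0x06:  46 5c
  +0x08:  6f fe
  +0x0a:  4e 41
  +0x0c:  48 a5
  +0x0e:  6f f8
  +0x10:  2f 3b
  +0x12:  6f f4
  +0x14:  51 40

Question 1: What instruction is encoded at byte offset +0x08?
jz $-2

+0x08: 6f fe ⇒ word 0x6ffe (big)
  top 4b → 0x6 → jz [J]
  [11:0] imm=4094 (s12→-2) = $-2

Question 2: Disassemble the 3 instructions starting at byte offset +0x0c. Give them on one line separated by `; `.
@+0c  big-endian(48 a5) = 0x48a5
  opcode bits[15:12]=0x4: andi/RI
  [11:9] rd=4 = x4
  [8:0] imm=165 = $165
@+0e  big-endian(6f f8) = 0x6ff8
  opcode bits[15:12]=0x6: jz/J
  [11:0] imm=4088 (s12→-8) = $-8
@+10  big-endian(2f 3b) = 0x2f3b
  opcode bits[15:12]=0x2: addi/RI
  [11:9] rd=7 = x7
  [8:0] imm=315 = $315

andi x4, $165; jz $-8; addi x7, $315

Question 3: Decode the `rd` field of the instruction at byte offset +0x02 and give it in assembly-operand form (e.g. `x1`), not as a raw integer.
@+02  big-endian(f8 00) = 0xf800
  top 4b → 0xf → incr [R]
  rd@[11:9]=0x4 ⇒ x4

x4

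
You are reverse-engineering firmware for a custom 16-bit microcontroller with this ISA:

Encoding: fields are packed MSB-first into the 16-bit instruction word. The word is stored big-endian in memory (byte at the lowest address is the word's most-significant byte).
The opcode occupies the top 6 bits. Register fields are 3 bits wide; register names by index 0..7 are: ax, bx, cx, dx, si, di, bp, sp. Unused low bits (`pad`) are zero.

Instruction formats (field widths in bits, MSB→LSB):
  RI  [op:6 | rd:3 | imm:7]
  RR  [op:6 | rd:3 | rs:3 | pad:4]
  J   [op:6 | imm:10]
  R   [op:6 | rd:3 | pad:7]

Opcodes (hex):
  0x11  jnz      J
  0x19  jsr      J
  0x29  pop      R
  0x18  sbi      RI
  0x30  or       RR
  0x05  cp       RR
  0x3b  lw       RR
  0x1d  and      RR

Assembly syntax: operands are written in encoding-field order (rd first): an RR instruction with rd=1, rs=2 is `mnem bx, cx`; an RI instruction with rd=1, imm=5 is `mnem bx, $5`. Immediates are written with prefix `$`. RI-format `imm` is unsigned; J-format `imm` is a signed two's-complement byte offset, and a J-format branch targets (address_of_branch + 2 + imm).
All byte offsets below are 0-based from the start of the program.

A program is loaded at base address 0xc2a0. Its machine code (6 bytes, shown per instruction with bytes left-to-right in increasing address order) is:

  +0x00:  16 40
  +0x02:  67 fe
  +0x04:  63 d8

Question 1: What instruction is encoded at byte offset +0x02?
[02] 67 fe → 0x67fe
  top 6b → 0x19 → jsr [J]
  imm: (w>>0)&0x3ff=0x3fe (s10→-2) → $-2

jsr $-2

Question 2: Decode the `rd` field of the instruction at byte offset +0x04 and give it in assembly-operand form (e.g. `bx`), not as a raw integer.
sp

off 0x04: read 63 d8 as big → 0x63d8
  top 6b → 0x18 → sbi [RI]
  [9:7] rd=7 = sp
  [6:0] imm=88 = $88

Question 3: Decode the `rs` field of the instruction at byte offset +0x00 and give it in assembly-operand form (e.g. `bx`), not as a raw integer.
si

off 0x00: read 16 40 as big → 0x1640
  op=0x1640>>10=0x5 ⇒ cp (RR)
  rd: (w>>7)&0x7=0x4 → si
  rs: (w>>4)&0x7=0x4 → si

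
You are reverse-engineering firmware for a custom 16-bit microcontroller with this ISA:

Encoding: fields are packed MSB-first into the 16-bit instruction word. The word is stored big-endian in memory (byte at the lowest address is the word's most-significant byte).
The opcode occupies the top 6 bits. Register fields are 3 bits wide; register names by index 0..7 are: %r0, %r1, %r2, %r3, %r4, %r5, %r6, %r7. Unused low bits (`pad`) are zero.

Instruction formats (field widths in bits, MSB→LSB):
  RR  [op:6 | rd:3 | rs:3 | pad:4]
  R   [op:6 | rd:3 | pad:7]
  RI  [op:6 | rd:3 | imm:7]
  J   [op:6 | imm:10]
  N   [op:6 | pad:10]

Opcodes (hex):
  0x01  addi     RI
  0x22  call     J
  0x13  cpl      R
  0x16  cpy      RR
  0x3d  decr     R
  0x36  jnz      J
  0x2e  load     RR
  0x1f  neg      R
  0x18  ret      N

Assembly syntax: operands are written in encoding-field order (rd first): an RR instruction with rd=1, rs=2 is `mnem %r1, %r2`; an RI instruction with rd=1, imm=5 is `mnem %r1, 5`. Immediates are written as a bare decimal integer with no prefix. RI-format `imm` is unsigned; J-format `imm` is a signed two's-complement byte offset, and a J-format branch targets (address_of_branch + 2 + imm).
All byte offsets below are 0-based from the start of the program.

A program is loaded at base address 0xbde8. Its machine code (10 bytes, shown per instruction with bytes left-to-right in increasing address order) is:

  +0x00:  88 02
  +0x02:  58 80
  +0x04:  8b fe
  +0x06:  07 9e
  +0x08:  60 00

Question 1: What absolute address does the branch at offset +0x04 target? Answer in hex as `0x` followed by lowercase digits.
+0x04: 8b fe ⇒ word 0x8bfe (big)
  opcode bits[15:10]=0x22: call/J
  imm@[9:0]=0x3fe (s10→-2) ⇒ -2
  target = base 0xbde8 + off 0x04 + 2 + imm -2 = 0xbdec

0xbdec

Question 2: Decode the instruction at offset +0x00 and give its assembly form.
off 0x00: read 88 02 as big → 0x8802
  top 6b → 0x22 → call [J]
  [9:0] imm=2 = 2

call 2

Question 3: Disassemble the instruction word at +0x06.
addi %r7, 30

+0x06: 07 9e ⇒ word 0x079e (big)
  opcode bits[15:10]=0x1: addi/RI
  rd@[9:7]=0x7 ⇒ %r7
  imm@[6:0]=0x1e ⇒ 30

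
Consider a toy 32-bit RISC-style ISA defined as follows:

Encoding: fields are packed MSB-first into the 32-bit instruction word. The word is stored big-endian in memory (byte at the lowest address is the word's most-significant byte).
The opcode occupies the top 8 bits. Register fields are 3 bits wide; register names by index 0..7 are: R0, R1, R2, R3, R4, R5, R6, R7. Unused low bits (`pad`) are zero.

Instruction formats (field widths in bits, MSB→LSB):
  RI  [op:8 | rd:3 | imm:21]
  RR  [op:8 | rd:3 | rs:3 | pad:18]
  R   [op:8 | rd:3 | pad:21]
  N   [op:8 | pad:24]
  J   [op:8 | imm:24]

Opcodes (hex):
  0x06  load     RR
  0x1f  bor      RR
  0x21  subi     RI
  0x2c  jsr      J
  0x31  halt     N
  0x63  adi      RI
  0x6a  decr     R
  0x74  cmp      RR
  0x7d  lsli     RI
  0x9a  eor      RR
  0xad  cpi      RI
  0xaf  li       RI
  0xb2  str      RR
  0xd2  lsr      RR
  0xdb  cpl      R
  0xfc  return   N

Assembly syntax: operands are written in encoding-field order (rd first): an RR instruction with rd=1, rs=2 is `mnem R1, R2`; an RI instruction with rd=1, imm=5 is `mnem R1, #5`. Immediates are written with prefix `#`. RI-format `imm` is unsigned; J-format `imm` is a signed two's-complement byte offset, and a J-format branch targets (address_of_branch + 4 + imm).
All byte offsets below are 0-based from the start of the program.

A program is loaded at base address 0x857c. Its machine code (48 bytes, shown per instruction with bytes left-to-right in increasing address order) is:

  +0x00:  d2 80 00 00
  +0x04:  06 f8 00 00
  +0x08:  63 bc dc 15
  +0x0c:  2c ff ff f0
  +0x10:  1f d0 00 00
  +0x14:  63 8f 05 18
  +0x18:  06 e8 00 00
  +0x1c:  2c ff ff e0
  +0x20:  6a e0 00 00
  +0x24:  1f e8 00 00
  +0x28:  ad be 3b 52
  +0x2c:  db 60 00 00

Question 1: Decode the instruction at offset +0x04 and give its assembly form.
[04] 06 f8 00 00 → 0x06f80000
  top 8b → 0x6 → load [RR]
  rd@[23:21]=0x7 ⇒ R7
  rs@[20:18]=0x6 ⇒ R6

load R7, R6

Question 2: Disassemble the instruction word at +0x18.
load R7, R2

+0x18: 06 e8 00 00 ⇒ word 0x06e80000 (big)
  opcode bits[31:24]=0x6: load/RR
  rd@[23:21]=0x7 ⇒ R7
  rs@[20:18]=0x2 ⇒ R2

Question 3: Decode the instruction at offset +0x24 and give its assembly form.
bor R7, R2

off 0x24: read 1f e8 00 00 as big → 0x1fe80000
  opcode bits[31:24]=0x1f: bor/RR
  [23:21] rd=7 = R7
  [20:18] rs=2 = R2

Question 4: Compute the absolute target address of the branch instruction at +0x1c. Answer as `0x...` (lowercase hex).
@+1c  big-endian(2c ff ff e0) = 0x2cffffe0
  opcode bits[31:24]=0x2c: jsr/J
  imm: (w>>0)&0xffffff=0xffffe0 (s24→-32) → #-32
  target = base 0x857c + off 0x1c + 4 + imm -32 = 0x857c

0x857c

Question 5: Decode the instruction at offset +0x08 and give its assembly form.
adi R5, #1891349

@+08  big-endian(63 bc dc 15) = 0x63bcdc15
  top 8b → 0x63 → adi [RI]
  rd@[23:21]=0x5 ⇒ R5
  imm@[20:0]=0x1cdc15 ⇒ #1891349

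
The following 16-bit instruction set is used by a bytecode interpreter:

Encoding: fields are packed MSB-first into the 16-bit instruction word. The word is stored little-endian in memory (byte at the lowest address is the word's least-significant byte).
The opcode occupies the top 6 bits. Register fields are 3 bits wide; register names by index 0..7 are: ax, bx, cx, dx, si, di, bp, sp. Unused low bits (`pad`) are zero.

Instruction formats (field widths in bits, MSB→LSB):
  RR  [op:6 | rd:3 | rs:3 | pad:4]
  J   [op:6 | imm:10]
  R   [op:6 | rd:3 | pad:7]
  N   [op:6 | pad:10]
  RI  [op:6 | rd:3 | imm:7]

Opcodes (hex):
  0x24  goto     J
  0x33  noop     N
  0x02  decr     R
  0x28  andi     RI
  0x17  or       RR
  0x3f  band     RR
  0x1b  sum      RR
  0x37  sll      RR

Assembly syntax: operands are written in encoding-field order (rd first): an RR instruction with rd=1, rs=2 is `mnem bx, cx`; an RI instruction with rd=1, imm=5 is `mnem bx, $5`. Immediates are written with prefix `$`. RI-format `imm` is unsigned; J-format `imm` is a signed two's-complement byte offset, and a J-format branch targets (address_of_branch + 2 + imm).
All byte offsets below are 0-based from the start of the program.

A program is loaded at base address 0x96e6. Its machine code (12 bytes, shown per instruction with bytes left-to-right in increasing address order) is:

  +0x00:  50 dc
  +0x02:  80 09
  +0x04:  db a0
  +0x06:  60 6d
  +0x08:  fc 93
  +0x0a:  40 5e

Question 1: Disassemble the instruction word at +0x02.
[02] 80 09 → 0x0980
  opcode bits[15:10]=0x2: decr/R
  [9:7] rd=3 = dx

decr dx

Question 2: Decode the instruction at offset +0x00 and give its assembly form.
sll ax, di

@+00  little-endian(50 dc) = 0xdc50
  top 6b → 0x37 → sll [RR]
  [9:7] rd=0 = ax
  [6:4] rs=5 = di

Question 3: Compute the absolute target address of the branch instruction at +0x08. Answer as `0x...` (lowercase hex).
0x96ec

[08] fc 93 → 0x93fc
  op=0x93fc>>10=0x24 ⇒ goto (J)
  imm: (w>>0)&0x3ff=0x3fc (s10→-4) → $-4
  target = base 0x96e6 + off 0x08 + 2 + imm -4 = 0x96ec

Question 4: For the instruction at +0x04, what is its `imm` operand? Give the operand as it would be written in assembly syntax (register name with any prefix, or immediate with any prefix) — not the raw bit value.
$91

+0x04: db a0 ⇒ word 0xa0db (little)
  op=0xa0db>>10=0x28 ⇒ andi (RI)
  rd: (w>>7)&0x7=0x1 → bx
  imm: (w>>0)&0x7f=0x5b → $91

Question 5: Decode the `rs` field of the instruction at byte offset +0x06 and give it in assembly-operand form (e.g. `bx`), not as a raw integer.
off 0x06: read 60 6d as little → 0x6d60
  op=0x6d60>>10=0x1b ⇒ sum (RR)
  [9:7] rd=2 = cx
  [6:4] rs=6 = bp

bp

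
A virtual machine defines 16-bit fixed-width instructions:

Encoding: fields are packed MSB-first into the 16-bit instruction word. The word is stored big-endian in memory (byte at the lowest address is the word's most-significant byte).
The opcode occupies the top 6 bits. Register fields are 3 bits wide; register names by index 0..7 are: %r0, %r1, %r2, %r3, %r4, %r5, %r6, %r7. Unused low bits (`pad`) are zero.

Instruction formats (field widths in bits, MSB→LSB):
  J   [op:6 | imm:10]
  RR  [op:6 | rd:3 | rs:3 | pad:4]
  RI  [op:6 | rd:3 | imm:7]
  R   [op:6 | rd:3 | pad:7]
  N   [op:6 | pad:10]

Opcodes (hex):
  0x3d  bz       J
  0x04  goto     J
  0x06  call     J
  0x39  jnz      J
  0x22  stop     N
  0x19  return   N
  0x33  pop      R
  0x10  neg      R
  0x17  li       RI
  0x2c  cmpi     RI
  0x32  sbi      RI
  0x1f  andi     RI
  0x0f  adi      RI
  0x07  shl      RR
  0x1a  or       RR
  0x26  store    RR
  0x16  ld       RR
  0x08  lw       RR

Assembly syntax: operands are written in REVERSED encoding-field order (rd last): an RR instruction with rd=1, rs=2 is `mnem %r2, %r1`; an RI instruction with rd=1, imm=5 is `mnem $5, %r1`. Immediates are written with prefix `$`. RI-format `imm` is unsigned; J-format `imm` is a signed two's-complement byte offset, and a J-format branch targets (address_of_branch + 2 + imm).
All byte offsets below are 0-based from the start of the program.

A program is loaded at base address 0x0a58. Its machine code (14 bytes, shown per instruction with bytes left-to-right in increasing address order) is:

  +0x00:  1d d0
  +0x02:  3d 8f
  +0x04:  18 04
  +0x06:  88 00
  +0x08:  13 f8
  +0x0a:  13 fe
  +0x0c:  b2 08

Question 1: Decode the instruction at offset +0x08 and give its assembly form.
[08] 13 f8 → 0x13f8
  top 6b → 0x4 → goto [J]
  [9:0] imm=1016 (s10→-8) = $-8

goto $-8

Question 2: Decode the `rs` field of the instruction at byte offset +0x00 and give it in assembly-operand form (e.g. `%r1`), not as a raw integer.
%r5

+0x00: 1d d0 ⇒ word 0x1dd0 (big)
  opcode bits[15:10]=0x7: shl/RR
  rd: (w>>7)&0x7=0x3 → %r3
  rs: (w>>4)&0x7=0x5 → %r5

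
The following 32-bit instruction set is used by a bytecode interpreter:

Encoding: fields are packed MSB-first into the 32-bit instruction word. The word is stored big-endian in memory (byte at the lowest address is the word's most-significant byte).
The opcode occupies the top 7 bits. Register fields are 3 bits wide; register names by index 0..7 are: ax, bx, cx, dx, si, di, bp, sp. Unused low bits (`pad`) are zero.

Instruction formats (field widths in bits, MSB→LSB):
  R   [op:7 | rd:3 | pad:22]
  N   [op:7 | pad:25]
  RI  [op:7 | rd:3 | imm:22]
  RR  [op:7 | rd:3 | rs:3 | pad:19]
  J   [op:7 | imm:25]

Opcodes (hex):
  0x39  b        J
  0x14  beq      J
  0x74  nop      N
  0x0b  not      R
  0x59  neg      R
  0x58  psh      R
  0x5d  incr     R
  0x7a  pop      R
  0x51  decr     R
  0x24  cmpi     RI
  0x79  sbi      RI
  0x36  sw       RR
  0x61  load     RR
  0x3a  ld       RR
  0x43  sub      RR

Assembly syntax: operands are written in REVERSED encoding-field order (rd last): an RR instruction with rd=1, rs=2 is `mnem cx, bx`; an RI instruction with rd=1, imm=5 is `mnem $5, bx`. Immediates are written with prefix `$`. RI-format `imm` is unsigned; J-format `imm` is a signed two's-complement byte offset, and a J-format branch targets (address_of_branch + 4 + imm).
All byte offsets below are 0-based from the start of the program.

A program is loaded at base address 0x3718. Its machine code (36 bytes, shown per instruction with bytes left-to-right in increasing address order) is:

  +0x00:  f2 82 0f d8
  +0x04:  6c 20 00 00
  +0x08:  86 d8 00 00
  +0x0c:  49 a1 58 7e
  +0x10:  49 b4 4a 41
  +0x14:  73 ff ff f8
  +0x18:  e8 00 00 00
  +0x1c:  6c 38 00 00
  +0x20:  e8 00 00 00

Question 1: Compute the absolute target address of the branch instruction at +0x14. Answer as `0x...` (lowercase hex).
0x3728

[14] 73 ff ff f8 → 0x73fffff8
  top 7b → 0x39 → b [J]
  [24:0] imm=33554424 (s25→-8) = $-8
  target = base 0x3718 + off 0x14 + 4 + imm -8 = 0x3728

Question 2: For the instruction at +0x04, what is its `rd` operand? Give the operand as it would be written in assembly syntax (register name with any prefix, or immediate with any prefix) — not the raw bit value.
ax

[04] 6c 20 00 00 → 0x6c200000
  top 7b → 0x36 → sw [RR]
  rd@[24:22]=0x0 ⇒ ax
  rs@[21:19]=0x4 ⇒ si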